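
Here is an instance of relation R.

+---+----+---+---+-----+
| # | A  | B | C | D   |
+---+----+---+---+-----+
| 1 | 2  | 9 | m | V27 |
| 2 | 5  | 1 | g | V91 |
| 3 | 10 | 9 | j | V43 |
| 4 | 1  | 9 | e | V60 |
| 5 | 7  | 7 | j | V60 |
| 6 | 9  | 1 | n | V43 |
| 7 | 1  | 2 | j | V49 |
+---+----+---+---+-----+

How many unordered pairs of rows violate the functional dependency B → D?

4

B=9: violating pairs (1,3), (1,4), (3,4) — 3 pairs.
B=1: violating pairs (2,6) — 1 pair.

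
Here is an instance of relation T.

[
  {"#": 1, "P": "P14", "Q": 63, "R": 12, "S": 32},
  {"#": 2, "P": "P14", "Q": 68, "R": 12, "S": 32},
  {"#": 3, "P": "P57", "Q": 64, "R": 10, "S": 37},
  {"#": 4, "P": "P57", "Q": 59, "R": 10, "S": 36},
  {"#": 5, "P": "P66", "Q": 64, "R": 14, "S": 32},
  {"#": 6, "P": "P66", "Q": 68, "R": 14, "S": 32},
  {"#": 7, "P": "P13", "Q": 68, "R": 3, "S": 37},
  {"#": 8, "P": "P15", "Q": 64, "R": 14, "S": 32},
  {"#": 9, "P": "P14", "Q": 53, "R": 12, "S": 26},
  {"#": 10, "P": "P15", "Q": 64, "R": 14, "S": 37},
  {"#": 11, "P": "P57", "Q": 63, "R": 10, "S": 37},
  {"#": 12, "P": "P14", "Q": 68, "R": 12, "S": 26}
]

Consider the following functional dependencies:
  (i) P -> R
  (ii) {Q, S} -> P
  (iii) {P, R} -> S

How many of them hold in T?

1

(i) P -> R: every LHS value maps to a single RHS value — holds.
(ii) {Q, S} -> P: (Q=68, S=32): rows 2, 6 → P takes values {P14, P66} — violation; (Q=64, S=37): rows 3, 10 → P takes values {P57, P15} — violation; (Q=64, S=32): rows 5, 8 → P takes values {P66, P15} — violation — fails.
(iii) {P, R} -> S: (P=P14, R=12): rows 1, 2, 9, 12 → S takes values {32, 26} — violation; (P=P57, R=10): rows 3, 4, 11 → S takes values {37, 36} — violation; (P=P15, R=14): rows 8, 10 → S takes values {32, 37} — violation — fails.
1 of the 3 dependencies holds.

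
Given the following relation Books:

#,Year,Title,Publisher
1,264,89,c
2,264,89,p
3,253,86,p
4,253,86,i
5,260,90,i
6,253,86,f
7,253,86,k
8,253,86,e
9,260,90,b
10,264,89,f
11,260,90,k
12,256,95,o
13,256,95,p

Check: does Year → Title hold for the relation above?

Yes

Year=264: rows 1, 2, 10 → Title = 89, 89, 89 ✓
Year=253: rows 3, 4, 6, 7, 8 → Title = 86, 86, 86, 86, 86 ✓
Year=260: rows 5, 9, 11 → Title = 90, 90, 90 ✓
Year=256: rows 12, 13 → Title = 95, 95 ✓
Every Year value is associated with a single Title value, so Year → Title holds.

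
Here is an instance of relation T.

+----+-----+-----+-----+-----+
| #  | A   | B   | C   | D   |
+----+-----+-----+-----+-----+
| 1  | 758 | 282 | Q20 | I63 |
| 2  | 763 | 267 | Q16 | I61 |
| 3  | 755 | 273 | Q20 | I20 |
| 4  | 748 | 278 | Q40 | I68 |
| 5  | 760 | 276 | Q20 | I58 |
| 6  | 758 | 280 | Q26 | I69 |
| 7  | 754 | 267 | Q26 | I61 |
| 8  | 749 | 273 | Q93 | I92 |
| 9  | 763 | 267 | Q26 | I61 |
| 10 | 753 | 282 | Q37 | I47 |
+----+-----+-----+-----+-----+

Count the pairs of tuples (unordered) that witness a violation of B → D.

B=282: violating pairs (1,10) — 1 pair.
B=267: all 3 rows agree on D — 0 pairs.
B=273: violating pairs (3,8) — 1 pair.

2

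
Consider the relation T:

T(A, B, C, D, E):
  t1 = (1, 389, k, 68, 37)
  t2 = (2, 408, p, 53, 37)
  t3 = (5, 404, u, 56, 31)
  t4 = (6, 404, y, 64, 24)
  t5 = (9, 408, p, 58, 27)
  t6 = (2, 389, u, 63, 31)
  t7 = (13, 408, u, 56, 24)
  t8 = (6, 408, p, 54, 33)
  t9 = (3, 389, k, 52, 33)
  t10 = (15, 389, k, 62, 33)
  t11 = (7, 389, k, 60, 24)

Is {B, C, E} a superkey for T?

Rows 9 and 10 have the same {B, C, E} value (B=389, C=k, E=33) but are distinct tuples, so {B, C, E} does not determine every attribute — not a superkey.

No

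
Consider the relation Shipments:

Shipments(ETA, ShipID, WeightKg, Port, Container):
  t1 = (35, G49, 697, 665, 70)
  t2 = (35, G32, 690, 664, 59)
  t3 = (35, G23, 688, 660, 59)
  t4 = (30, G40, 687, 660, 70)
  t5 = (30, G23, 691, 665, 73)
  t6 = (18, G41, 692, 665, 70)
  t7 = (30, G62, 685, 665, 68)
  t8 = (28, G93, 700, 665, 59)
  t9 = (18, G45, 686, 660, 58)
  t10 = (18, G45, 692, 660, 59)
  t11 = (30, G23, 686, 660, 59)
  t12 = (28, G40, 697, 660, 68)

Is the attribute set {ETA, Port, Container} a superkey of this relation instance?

Yes

All 12 rows have distinct {ETA, Port, Container} values, so {ETA, Port, Container} → (all attributes) holds and {ETA, Port, Container} is a superkey.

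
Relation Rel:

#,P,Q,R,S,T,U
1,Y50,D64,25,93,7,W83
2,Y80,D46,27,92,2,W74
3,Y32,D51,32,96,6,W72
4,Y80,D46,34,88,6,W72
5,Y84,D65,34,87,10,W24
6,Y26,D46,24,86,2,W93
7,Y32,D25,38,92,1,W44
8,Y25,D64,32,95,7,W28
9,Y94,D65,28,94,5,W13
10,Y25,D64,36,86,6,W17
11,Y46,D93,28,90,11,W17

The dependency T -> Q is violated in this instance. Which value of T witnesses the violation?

6

T=7: rows 1, 8 → Q = D64, D64 ✓
T=2: rows 2, 6 → Q = D46, D46 ✓
T=6: rows 3, 4, 10 → Q takes values {D51, D46, D64} — violation
T=10: row 5 → Q = D65 ✓
T=1: row 7 → Q = D25 ✓
T=5: row 9 → Q = D65 ✓
T=11: row 11 → Q = D93 ✓
The only T value with inconsistent Q is T=6.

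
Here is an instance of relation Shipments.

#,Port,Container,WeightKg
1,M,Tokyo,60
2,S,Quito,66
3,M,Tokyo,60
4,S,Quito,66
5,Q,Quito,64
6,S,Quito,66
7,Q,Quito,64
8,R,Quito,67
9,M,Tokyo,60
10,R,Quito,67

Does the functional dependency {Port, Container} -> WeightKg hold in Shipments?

(Port=M, Container=Tokyo): rows 1, 3, 9 → WeightKg = 60, 60, 60 ✓
(Port=S, Container=Quito): rows 2, 4, 6 → WeightKg = 66, 66, 66 ✓
(Port=Q, Container=Quito): rows 5, 7 → WeightKg = 64, 64 ✓
(Port=R, Container=Quito): rows 8, 10 → WeightKg = 67, 67 ✓
Every {Port, Container} value is associated with a single WeightKg value, so {Port, Container} -> WeightKg holds.

Yes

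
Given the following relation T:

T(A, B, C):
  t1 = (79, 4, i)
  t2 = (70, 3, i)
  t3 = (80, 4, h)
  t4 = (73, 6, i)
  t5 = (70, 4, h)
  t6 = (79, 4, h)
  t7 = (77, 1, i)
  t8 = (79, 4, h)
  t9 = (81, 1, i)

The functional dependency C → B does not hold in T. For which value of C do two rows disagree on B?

i

C=i: rows 1, 2, 4, 7, 9 → B takes values {4, 3, 6, 1} — violation
C=h: rows 3, 5, 6, 8 → B = 4, 4, 4, 4 ✓
The only C value with inconsistent B is C=i.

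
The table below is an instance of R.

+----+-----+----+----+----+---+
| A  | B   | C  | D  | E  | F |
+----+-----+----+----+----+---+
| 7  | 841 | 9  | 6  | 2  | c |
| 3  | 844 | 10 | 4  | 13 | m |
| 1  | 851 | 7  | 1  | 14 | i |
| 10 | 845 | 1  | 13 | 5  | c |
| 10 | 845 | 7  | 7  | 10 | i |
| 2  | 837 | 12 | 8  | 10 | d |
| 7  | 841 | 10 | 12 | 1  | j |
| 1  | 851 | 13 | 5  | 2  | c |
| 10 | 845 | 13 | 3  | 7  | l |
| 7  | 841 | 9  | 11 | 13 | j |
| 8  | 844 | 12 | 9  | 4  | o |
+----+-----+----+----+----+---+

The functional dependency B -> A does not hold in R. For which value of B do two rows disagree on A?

B=841: 3 rows → A = 7, 7, 7 ✓
B=844: 2 rows → A takes values {3, 8} — violation
B=851: 2 rows → A = 1, 1 ✓
B=845: 3 rows → A = 10, 10, 10 ✓
B=837: 1 row → A = 2 ✓
The only B value with inconsistent A is B=844.

844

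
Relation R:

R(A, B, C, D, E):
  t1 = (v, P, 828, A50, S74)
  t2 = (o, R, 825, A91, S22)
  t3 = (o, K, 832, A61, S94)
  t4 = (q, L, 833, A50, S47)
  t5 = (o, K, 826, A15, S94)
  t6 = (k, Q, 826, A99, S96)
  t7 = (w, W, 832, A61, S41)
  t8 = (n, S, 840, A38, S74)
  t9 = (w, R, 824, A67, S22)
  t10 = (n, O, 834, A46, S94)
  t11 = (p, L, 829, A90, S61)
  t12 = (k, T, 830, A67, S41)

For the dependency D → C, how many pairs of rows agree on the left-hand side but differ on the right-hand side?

2

D=A50: violating pairs (1,4) — 1 pair.
D=A61: all 2 rows agree on C — 0 pairs.
D=A67: violating pairs (9,12) — 1 pair.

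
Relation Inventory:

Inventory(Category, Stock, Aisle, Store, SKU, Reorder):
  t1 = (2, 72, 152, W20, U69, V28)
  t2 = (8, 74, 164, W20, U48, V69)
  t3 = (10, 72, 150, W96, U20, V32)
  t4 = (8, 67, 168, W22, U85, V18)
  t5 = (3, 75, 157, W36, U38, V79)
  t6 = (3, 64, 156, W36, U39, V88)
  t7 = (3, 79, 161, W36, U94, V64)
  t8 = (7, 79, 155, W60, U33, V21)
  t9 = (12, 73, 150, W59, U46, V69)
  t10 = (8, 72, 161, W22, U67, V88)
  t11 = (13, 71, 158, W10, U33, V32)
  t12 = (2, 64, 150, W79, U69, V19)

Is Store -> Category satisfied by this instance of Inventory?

No

Store=W20: rows 1, 2 → Category takes values {2, 8} — violation
Store=W96: row 3 → Category = 10 ✓
Store=W22: rows 4, 10 → Category = 8, 8 ✓
Store=W36: rows 5, 6, 7 → Category = 3, 3, 3 ✓
Store=W60: row 8 → Category = 7 ✓
Store=W59: row 9 → Category = 12 ✓
Store=W10: row 11 → Category = 13 ✓
Store=W79: row 12 → Category = 2 ✓
Two rows agree on Store but differ on Category, so Store -> Category does not hold.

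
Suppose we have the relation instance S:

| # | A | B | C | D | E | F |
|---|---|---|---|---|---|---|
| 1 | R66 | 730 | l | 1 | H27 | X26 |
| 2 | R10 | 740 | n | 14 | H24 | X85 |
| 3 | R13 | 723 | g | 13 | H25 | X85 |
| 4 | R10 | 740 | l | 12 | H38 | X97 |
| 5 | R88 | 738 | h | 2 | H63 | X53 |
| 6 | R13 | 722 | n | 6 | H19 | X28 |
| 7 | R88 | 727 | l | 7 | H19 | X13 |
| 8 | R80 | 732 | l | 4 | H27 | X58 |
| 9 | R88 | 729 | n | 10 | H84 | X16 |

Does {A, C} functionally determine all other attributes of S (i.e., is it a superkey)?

Yes

All 9 rows have distinct {A, C} values, so {A, C} → (all attributes) holds and {A, C} is a superkey.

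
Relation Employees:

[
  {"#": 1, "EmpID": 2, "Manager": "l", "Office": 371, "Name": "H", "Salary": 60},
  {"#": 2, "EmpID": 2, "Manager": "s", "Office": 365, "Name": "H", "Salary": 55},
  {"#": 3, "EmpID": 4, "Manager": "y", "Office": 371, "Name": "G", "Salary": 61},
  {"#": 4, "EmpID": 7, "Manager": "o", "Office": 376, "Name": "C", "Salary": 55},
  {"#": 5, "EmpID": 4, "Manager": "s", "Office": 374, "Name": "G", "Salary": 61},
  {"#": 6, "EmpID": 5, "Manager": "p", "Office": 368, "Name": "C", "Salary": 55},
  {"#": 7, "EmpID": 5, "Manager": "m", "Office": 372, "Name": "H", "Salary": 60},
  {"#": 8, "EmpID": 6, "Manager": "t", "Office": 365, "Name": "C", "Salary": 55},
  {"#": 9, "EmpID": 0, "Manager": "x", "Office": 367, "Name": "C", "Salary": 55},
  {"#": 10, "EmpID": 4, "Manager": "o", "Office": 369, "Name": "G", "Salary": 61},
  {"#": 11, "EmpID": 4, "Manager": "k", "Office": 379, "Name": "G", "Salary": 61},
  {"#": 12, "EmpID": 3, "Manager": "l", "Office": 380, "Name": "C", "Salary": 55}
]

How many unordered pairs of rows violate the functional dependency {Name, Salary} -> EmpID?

11

(Name=H, Salary=60): violating pairs (1,7) — 1 pair.
(Name=G, Salary=61): all 4 rows agree on EmpID — 0 pairs.
(Name=C, Salary=55): violating pairs (4,6), (4,8), (4,9), (4,12), (6,8), (6,9), (6,12), (8,9), (8,12), (9,12) — 10 pairs.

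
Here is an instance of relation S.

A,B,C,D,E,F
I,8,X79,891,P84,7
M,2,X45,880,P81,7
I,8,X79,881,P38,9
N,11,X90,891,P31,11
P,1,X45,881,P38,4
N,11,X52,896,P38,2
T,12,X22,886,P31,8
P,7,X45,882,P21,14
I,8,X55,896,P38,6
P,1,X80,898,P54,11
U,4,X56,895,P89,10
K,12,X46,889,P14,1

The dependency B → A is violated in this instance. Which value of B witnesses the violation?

B=8: 3 rows → A = I, I, I ✓
B=2: 1 row → A = M ✓
B=11: 2 rows → A = N, N ✓
B=1: 2 rows → A = P, P ✓
B=12: 2 rows → A takes values {T, K} — violation
B=7: 1 row → A = P ✓
B=4: 1 row → A = U ✓
The only B value with inconsistent A is B=12.

12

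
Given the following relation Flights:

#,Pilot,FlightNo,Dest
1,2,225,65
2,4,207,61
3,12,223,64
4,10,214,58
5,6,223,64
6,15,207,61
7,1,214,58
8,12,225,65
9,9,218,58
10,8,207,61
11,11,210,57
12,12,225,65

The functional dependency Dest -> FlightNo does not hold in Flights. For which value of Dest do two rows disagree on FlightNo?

58

Dest=65: rows 1, 8, 12 → FlightNo = 225, 225, 225 ✓
Dest=61: rows 2, 6, 10 → FlightNo = 207, 207, 207 ✓
Dest=64: rows 3, 5 → FlightNo = 223, 223 ✓
Dest=58: rows 4, 7, 9 → FlightNo takes values {214, 218} — violation
Dest=57: row 11 → FlightNo = 210 ✓
The only Dest value with inconsistent FlightNo is Dest=58.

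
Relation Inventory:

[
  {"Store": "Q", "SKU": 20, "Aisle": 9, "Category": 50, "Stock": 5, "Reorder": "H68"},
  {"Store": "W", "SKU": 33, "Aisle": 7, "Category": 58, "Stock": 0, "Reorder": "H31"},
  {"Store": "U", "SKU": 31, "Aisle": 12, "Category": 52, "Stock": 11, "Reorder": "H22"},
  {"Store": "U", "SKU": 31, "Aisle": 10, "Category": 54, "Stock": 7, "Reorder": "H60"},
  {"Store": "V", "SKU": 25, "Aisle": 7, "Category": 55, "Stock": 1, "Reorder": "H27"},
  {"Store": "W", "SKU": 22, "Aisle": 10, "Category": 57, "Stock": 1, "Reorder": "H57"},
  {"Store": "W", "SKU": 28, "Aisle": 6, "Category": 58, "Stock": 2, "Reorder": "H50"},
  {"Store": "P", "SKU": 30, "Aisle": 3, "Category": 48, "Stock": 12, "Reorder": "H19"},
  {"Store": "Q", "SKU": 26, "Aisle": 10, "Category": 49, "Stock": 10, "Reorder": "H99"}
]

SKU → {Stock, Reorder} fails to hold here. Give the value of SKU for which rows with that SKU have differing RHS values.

31

SKU=20: 1 row → {Stock,Reorder} = (5, H68) ✓
SKU=33: 1 row → {Stock,Reorder} = (0, H31) ✓
SKU=31: 2 rows → {Stock,Reorder} takes values {(11, H22), (7, H60)} — violation
SKU=25: 1 row → {Stock,Reorder} = (1, H27) ✓
SKU=22: 1 row → {Stock,Reorder} = (1, H57) ✓
SKU=28: 1 row → {Stock,Reorder} = (2, H50) ✓
SKU=30: 1 row → {Stock,Reorder} = (12, H19) ✓
SKU=26: 1 row → {Stock,Reorder} = (10, H99) ✓
The only SKU value with inconsistent RHS is SKU=31.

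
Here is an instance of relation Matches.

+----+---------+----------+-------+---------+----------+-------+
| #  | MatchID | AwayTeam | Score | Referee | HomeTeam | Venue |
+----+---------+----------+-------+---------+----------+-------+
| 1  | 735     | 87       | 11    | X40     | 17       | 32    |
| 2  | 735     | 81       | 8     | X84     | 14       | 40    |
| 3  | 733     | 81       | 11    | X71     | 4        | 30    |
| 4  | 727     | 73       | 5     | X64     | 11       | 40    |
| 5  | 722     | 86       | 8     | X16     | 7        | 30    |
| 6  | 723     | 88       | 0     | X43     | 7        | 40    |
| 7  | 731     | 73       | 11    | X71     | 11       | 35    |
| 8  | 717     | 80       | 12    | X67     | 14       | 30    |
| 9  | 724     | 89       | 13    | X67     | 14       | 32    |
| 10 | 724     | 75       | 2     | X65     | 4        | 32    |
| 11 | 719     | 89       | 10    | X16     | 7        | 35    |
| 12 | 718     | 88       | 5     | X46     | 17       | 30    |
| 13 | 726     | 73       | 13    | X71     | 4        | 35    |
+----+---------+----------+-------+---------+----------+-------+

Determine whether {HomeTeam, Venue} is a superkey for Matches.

All 13 rows have distinct {HomeTeam, Venue} values, so {HomeTeam, Venue} → (all attributes) holds and {HomeTeam, Venue} is a superkey.

Yes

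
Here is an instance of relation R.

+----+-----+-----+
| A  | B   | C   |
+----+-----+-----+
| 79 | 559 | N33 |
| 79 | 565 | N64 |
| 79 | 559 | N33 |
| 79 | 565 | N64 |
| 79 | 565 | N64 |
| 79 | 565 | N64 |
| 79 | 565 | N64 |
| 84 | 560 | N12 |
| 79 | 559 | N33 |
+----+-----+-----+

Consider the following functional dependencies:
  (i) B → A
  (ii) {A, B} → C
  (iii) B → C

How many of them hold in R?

(i) B → A: every LHS value maps to a single RHS value — holds.
(ii) {A, B} → C: every LHS value maps to a single RHS value — holds.
(iii) B → C: every LHS value maps to a single RHS value — holds.
3 of the 3 dependencies hold.

3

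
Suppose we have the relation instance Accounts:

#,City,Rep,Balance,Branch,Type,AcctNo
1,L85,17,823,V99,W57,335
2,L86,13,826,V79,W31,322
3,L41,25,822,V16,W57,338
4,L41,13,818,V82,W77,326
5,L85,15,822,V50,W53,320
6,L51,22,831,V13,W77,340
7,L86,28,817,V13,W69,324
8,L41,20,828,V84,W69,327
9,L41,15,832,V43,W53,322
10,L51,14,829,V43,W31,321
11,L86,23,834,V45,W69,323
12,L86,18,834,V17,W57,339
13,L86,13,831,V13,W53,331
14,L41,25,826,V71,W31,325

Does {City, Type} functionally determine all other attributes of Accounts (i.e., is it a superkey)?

Rows 7 and 11 have the same {City, Type} value (City=L86, Type=W69) but are distinct tuples, so {City, Type} does not determine every attribute — not a superkey.

No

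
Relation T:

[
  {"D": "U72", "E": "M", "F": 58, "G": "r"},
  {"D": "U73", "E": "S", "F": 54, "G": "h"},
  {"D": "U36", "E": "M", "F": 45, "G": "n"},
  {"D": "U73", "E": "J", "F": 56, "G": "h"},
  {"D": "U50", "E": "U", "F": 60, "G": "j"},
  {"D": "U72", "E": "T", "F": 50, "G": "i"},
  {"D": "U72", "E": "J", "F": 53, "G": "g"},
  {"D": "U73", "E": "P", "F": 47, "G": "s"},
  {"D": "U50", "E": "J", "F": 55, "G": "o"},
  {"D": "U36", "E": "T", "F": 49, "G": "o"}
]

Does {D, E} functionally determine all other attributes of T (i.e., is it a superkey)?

Yes

All 10 rows have distinct {D, E} values, so {D, E} → (all attributes) holds and {D, E} is a superkey.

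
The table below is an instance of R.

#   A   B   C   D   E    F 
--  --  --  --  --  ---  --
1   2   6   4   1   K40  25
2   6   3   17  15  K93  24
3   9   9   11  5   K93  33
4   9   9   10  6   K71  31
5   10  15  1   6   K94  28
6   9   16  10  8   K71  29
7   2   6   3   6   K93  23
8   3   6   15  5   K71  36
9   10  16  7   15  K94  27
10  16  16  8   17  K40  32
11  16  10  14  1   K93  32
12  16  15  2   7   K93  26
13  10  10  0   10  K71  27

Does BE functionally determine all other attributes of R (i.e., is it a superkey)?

Yes

All 13 rows have distinct BE values, so BE → (all attributes) holds and BE is a superkey.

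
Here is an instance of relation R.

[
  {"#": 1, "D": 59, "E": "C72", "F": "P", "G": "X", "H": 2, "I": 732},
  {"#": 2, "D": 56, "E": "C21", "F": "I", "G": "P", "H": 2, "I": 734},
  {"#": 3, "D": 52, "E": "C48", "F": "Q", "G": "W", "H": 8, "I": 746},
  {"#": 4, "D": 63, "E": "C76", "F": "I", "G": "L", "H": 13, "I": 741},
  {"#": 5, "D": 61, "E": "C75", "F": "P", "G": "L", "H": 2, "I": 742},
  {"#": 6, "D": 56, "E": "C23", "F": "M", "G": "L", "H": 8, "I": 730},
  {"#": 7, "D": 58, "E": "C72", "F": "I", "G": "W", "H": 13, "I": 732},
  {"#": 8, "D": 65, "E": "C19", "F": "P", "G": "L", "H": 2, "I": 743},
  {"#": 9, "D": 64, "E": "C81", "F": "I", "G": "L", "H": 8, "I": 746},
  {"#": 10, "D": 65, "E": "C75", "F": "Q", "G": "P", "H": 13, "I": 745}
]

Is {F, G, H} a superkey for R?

Rows 5 and 8 have the same {F, G, H} value (F=P, G=L, H=2) but are distinct tuples, so {F, G, H} does not determine every attribute — not a superkey.

No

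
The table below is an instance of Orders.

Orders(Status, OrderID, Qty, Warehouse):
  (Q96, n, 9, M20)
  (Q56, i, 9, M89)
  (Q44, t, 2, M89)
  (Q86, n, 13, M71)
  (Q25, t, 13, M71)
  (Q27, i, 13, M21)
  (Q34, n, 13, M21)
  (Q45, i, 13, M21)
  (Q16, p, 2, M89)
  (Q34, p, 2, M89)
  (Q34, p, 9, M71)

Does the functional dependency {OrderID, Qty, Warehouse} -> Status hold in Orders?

(OrderID=n, Qty=9, Warehouse=M20): 1 row → Status = Q96 ✓
(OrderID=i, Qty=9, Warehouse=M89): 1 row → Status = Q56 ✓
(OrderID=t, Qty=2, Warehouse=M89): 1 row → Status = Q44 ✓
(OrderID=n, Qty=13, Warehouse=M71): 1 row → Status = Q86 ✓
(OrderID=t, Qty=13, Warehouse=M71): 1 row → Status = Q25 ✓
(OrderID=i, Qty=13, Warehouse=M21): 2 rows → Status takes values {Q27, Q45} — violation
(OrderID=n, Qty=13, Warehouse=M21): 1 row → Status = Q34 ✓
(OrderID=p, Qty=2, Warehouse=M89): 2 rows → Status takes values {Q16, Q34} — violation
(OrderID=p, Qty=9, Warehouse=M71): 1 row → Status = Q34 ✓
Two rows agree on {OrderID, Qty, Warehouse} but differ on Status, so {OrderID, Qty, Warehouse} -> Status does not hold.

No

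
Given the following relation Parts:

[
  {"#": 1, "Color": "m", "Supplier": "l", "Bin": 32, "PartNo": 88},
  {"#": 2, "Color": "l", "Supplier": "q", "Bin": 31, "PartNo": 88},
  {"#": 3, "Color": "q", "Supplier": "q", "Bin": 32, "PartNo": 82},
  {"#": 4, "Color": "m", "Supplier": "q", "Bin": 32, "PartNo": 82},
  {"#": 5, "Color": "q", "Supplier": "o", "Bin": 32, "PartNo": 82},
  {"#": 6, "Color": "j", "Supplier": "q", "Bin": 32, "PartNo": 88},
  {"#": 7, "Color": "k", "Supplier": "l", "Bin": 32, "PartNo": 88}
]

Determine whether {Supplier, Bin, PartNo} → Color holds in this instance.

(Supplier=l, Bin=32, PartNo=88): rows 1, 7 → Color takes values {m, k} — violation
(Supplier=q, Bin=31, PartNo=88): row 2 → Color = l ✓
(Supplier=q, Bin=32, PartNo=82): rows 3, 4 → Color takes values {q, m} — violation
(Supplier=o, Bin=32, PartNo=82): row 5 → Color = q ✓
(Supplier=q, Bin=32, PartNo=88): row 6 → Color = j ✓
Two rows agree on {Supplier, Bin, PartNo} but differ on Color, so {Supplier, Bin, PartNo} → Color does not hold.

No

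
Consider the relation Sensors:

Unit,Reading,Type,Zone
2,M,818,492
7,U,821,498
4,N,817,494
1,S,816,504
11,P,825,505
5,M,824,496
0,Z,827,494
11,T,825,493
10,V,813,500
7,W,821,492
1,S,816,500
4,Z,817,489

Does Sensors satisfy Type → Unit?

Type=818: 1 row → Unit = 2 ✓
Type=821: 2 rows → Unit = 7, 7 ✓
Type=817: 2 rows → Unit = 4, 4 ✓
Type=816: 2 rows → Unit = 1, 1 ✓
Type=825: 2 rows → Unit = 11, 11 ✓
Type=824: 1 row → Unit = 5 ✓
Type=827: 1 row → Unit = 0 ✓
Type=813: 1 row → Unit = 10 ✓
Every Type value is associated with a single Unit value, so Type → Unit holds.

Yes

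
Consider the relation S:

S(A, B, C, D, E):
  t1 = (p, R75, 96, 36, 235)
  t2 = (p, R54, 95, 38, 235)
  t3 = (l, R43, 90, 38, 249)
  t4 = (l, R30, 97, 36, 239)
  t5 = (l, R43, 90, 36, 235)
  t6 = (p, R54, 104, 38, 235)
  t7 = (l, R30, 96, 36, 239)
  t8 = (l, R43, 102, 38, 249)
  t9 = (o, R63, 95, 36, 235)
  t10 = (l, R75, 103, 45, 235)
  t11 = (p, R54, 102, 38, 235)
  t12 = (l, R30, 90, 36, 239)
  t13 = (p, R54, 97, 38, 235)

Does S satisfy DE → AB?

No

(D=36, E=235): rows 1, 5, 9 → {A,B} takes values {(p, R75), (l, R43), (o, R63)} — violation
(D=38, E=235): rows 2, 6, 11, 13 → {A,B} = (p, R54), (p, R54), (p, R54), (p, R54) ✓
(D=38, E=249): rows 3, 8 → {A,B} = (l, R43), (l, R43) ✓
(D=36, E=239): rows 4, 7, 12 → {A,B} = (l, R30), (l, R30), (l, R30) ✓
(D=45, E=235): row 10 → {A,B} = (l, R75) ✓
Two rows agree on DE but differ on AB, so DE → AB does not hold.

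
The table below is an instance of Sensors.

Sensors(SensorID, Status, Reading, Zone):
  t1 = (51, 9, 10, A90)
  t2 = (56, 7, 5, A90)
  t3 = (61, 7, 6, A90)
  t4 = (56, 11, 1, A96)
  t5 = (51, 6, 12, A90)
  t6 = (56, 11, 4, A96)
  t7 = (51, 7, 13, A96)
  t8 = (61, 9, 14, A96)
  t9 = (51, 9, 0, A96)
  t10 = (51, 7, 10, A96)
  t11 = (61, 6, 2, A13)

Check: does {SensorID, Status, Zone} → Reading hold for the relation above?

No

(SensorID=51, Status=9, Zone=A90): row 1 → Reading = 10 ✓
(SensorID=56, Status=7, Zone=A90): row 2 → Reading = 5 ✓
(SensorID=61, Status=7, Zone=A90): row 3 → Reading = 6 ✓
(SensorID=56, Status=11, Zone=A96): rows 4, 6 → Reading takes values {1, 4} — violation
(SensorID=51, Status=6, Zone=A90): row 5 → Reading = 12 ✓
(SensorID=51, Status=7, Zone=A96): rows 7, 10 → Reading takes values {13, 10} — violation
(SensorID=61, Status=9, Zone=A96): row 8 → Reading = 14 ✓
(SensorID=51, Status=9, Zone=A96): row 9 → Reading = 0 ✓
(SensorID=61, Status=6, Zone=A13): row 11 → Reading = 2 ✓
Two rows agree on {SensorID, Status, Zone} but differ on Reading, so {SensorID, Status, Zone} → Reading does not hold.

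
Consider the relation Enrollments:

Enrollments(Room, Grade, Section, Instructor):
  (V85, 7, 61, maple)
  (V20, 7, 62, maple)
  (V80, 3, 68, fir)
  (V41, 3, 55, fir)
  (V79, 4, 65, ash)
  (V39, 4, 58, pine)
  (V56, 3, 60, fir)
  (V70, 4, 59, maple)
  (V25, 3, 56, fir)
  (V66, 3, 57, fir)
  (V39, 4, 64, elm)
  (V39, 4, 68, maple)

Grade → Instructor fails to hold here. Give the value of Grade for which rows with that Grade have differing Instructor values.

4

Grade=7: 2 rows → Instructor = maple, maple ✓
Grade=3: 5 rows → Instructor = fir, fir, fir, fir, fir ✓
Grade=4: 5 rows → Instructor takes values {ash, pine, maple, elm} — violation
The only Grade value with inconsistent Instructor is Grade=4.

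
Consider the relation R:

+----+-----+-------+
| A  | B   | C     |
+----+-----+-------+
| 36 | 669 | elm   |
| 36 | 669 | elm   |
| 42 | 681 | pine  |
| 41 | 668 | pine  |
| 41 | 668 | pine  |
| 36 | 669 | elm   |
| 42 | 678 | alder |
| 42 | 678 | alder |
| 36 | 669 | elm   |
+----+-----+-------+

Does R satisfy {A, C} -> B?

(A=36, C=elm): 4 rows → B = 669, 669, 669, 669 ✓
(A=42, C=pine): 1 row → B = 681 ✓
(A=41, C=pine): 2 rows → B = 668, 668 ✓
(A=42, C=alder): 2 rows → B = 678, 678 ✓
Every {A, C} value is associated with a single B value, so {A, C} -> B holds.

Yes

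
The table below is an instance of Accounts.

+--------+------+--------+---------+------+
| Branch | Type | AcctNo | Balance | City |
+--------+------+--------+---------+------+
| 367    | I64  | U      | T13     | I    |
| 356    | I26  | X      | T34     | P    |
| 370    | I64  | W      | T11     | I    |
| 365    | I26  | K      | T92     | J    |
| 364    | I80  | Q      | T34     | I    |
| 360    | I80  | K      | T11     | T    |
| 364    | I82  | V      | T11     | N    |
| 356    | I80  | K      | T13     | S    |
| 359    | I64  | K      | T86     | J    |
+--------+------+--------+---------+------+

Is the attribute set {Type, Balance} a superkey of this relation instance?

Yes

All 9 rows have distinct {Type, Balance} values, so {Type, Balance} → (all attributes) holds and {Type, Balance} is a superkey.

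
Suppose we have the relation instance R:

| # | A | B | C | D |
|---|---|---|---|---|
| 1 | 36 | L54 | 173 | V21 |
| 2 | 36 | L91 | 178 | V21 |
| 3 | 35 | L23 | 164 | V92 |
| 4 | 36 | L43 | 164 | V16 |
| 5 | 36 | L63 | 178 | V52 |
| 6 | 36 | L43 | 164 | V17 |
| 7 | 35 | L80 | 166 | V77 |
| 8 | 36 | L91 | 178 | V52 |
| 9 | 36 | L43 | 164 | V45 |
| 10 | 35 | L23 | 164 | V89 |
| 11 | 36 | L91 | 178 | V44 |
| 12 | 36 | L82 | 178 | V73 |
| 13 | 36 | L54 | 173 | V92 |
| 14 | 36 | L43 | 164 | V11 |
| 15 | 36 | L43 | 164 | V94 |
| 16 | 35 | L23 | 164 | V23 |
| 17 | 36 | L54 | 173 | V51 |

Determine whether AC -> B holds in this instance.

No

(A=36, C=173): rows 1, 13, 17 → B = L54, L54, L54 ✓
(A=36, C=178): rows 2, 5, 8, 11, 12 → B takes values {L91, L63, L82} — violation
(A=35, C=164): rows 3, 10, 16 → B = L23, L23, L23 ✓
(A=36, C=164): rows 4, 6, 9, 14, 15 → B = L43, L43, L43, L43, L43 ✓
(A=35, C=166): row 7 → B = L80 ✓
Two rows agree on AC but differ on B, so AC -> B does not hold.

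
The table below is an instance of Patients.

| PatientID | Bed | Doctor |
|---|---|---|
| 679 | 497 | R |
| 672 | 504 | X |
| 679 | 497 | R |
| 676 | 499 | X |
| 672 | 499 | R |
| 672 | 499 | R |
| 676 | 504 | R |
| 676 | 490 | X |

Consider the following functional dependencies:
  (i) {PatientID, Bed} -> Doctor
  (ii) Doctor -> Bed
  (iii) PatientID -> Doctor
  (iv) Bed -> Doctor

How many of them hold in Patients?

1

(i) {PatientID, Bed} -> Doctor: every LHS value maps to a single RHS value — holds.
(ii) Doctor -> Bed: Doctor=R: 5 rows → Bed takes values {497, 499, 504} — violation; Doctor=X: 3 rows → Bed takes values {504, 499, 490} — violation — fails.
(iii) PatientID -> Doctor: PatientID=672: 3 rows → Doctor takes values {X, R} — violation; PatientID=676: 3 rows → Doctor takes values {X, R} — violation — fails.
(iv) Bed -> Doctor: Bed=504: 2 rows → Doctor takes values {X, R} — violation; Bed=499: 3 rows → Doctor takes values {X, R} — violation — fails.
1 of the 4 dependencies holds.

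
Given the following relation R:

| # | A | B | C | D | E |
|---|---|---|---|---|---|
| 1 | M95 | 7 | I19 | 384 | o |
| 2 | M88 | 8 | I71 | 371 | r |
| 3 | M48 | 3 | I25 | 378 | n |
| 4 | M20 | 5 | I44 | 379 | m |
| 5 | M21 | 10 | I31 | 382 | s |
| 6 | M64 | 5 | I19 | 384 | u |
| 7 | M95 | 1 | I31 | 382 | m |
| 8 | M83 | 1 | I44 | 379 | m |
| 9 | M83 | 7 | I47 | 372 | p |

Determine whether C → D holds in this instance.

C=I19: rows 1, 6 → D = 384, 384 ✓
C=I71: row 2 → D = 371 ✓
C=I25: row 3 → D = 378 ✓
C=I44: rows 4, 8 → D = 379, 379 ✓
C=I31: rows 5, 7 → D = 382, 382 ✓
C=I47: row 9 → D = 372 ✓
Every C value is associated with a single D value, so C → D holds.

Yes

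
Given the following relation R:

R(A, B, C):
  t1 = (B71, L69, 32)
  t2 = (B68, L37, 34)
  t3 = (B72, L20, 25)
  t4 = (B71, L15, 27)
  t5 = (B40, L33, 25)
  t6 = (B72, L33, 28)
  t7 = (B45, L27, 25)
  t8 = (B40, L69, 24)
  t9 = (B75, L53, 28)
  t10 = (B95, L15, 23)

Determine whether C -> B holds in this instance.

No

C=32: row 1 → B = L69 ✓
C=34: row 2 → B = L37 ✓
C=25: rows 3, 5, 7 → B takes values {L20, L33, L27} — violation
C=27: row 4 → B = L15 ✓
C=28: rows 6, 9 → B takes values {L33, L53} — violation
C=24: row 8 → B = L69 ✓
C=23: row 10 → B = L15 ✓
Two rows agree on C but differ on B, so C -> B does not hold.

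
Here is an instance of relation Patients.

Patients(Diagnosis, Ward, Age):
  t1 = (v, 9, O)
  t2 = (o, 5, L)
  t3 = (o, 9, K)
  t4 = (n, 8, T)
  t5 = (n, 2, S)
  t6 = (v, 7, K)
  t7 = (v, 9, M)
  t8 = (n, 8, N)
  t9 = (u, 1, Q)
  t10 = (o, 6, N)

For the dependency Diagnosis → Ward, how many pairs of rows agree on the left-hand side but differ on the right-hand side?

7

Diagnosis=v: violating pairs (1,6), (6,7) — 2 pairs.
Diagnosis=o: violating pairs (2,3), (2,10), (3,10) — 3 pairs.
Diagnosis=n: violating pairs (4,5), (5,8) — 2 pairs.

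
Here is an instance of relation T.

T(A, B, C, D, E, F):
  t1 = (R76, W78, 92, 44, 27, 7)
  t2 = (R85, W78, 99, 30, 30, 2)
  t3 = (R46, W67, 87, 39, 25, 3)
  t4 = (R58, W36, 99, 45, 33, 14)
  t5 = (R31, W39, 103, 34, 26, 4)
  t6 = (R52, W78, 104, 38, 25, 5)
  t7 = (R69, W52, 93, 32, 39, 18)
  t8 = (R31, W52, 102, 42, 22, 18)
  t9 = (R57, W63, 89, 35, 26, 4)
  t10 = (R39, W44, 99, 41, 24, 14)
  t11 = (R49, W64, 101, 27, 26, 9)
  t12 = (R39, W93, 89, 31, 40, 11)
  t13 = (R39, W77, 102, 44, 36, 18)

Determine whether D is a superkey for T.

Rows 1 and 13 have the same D value D=44 but are distinct tuples, so D does not determine every attribute — not a superkey.

No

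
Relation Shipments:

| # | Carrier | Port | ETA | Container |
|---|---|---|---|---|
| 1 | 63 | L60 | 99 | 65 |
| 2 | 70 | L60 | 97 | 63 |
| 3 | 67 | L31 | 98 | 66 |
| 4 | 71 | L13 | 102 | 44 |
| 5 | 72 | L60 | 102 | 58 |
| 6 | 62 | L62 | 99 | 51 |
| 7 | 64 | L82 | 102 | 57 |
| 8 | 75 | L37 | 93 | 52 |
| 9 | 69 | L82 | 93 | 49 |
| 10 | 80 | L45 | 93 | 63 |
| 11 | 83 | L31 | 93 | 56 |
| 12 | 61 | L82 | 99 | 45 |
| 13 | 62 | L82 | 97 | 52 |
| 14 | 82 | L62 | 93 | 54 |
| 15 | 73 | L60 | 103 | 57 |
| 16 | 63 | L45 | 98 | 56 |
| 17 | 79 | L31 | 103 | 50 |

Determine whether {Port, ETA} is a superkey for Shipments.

Yes

All 17 rows have distinct {Port, ETA} values, so {Port, ETA} → (all attributes) holds and {Port, ETA} is a superkey.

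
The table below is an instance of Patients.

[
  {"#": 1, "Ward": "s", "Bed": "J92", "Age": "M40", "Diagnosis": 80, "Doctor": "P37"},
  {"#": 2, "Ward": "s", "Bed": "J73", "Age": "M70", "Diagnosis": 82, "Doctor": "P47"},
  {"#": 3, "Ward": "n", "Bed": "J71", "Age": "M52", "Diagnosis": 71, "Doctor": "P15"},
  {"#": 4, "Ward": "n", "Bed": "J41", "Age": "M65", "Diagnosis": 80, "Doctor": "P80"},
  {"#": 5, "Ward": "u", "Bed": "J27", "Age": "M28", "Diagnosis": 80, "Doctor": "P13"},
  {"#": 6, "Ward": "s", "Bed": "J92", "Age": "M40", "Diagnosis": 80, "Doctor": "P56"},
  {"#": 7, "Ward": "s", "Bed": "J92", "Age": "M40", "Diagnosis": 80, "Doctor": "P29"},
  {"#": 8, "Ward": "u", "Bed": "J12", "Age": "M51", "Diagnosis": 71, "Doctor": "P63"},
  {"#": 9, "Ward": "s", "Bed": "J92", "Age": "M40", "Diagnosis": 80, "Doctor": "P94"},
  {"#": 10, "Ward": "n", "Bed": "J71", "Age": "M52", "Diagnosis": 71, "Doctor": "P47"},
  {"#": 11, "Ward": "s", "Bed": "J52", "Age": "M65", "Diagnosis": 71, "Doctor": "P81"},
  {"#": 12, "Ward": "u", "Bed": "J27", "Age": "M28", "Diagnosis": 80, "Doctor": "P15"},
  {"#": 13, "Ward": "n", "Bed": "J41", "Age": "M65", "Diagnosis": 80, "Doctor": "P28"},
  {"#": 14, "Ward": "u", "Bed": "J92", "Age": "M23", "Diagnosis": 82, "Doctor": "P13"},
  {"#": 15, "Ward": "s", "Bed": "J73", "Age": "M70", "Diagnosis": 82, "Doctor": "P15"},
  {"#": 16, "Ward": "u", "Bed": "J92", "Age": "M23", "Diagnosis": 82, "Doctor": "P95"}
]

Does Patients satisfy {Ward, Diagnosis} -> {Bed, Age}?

Yes

(Ward=s, Diagnosis=80): rows 1, 6, 7, 9 → {Bed,Age} = (J92, M40), (J92, M40), (J92, M40), (J92, M40) ✓
(Ward=s, Diagnosis=82): rows 2, 15 → {Bed,Age} = (J73, M70), (J73, M70) ✓
(Ward=n, Diagnosis=71): rows 3, 10 → {Bed,Age} = (J71, M52), (J71, M52) ✓
(Ward=n, Diagnosis=80): rows 4, 13 → {Bed,Age} = (J41, M65), (J41, M65) ✓
(Ward=u, Diagnosis=80): rows 5, 12 → {Bed,Age} = (J27, M28), (J27, M28) ✓
(Ward=u, Diagnosis=71): row 8 → {Bed,Age} = (J12, M51) ✓
(Ward=s, Diagnosis=71): row 11 → {Bed,Age} = (J52, M65) ✓
(Ward=u, Diagnosis=82): rows 14, 16 → {Bed,Age} = (J92, M23), (J92, M23) ✓
Every {Ward, Diagnosis} value is associated with a single {Bed, Age} value, so {Ward, Diagnosis} -> {Bed, Age} holds.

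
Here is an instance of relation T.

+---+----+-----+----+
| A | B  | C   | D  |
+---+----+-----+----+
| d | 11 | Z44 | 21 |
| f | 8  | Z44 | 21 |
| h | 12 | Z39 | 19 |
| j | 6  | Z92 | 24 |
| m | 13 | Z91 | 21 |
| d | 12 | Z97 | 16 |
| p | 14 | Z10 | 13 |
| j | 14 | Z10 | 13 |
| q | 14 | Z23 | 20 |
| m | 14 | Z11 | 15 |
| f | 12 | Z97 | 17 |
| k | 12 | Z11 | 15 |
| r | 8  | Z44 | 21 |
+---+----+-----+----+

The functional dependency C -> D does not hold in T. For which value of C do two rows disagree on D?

C=Z44: 3 rows → D = 21, 21, 21 ✓
C=Z39: 1 row → D = 19 ✓
C=Z92: 1 row → D = 24 ✓
C=Z91: 1 row → D = 21 ✓
C=Z97: 2 rows → D takes values {16, 17} — violation
C=Z10: 2 rows → D = 13, 13 ✓
C=Z23: 1 row → D = 20 ✓
C=Z11: 2 rows → D = 15, 15 ✓
The only C value with inconsistent D is C=Z97.

Z97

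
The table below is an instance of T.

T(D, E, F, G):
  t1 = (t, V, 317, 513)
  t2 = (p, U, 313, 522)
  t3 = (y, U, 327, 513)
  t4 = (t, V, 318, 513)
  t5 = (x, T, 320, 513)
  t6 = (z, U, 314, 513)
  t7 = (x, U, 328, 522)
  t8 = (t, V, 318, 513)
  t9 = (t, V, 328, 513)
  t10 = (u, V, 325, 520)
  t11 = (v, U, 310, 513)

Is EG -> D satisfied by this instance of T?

No

(E=V, G=513): rows 1, 4, 8, 9 → D = t, t, t, t ✓
(E=U, G=522): rows 2, 7 → D takes values {p, x} — violation
(E=U, G=513): rows 3, 6, 11 → D takes values {y, z, v} — violation
(E=T, G=513): row 5 → D = x ✓
(E=V, G=520): row 10 → D = u ✓
Two rows agree on EG but differ on D, so EG -> D does not hold.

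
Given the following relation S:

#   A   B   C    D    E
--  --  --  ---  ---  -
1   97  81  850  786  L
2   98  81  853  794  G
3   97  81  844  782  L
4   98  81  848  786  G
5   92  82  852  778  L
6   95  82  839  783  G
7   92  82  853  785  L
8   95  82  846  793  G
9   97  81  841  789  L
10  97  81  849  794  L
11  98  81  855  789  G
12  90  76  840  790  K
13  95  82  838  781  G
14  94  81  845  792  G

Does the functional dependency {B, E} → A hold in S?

(B=81, E=L): rows 1, 3, 9, 10 → A = 97, 97, 97, 97 ✓
(B=81, E=G): rows 2, 4, 11, 14 → A takes values {98, 94} — violation
(B=82, E=L): rows 5, 7 → A = 92, 92 ✓
(B=82, E=G): rows 6, 8, 13 → A = 95, 95, 95 ✓
(B=76, E=K): row 12 → A = 90 ✓
Two rows agree on {B, E} but differ on A, so {B, E} → A does not hold.

No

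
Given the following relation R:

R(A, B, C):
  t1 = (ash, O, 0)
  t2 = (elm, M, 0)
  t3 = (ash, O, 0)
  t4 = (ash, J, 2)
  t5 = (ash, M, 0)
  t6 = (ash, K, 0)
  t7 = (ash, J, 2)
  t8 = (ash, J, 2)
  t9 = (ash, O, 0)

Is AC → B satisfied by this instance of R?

No

(A=ash, C=0): rows 1, 3, 5, 6, 9 → B takes values {O, M, K} — violation
(A=elm, C=0): row 2 → B = M ✓
(A=ash, C=2): rows 4, 7, 8 → B = J, J, J ✓
Two rows agree on AC but differ on B, so AC → B does not hold.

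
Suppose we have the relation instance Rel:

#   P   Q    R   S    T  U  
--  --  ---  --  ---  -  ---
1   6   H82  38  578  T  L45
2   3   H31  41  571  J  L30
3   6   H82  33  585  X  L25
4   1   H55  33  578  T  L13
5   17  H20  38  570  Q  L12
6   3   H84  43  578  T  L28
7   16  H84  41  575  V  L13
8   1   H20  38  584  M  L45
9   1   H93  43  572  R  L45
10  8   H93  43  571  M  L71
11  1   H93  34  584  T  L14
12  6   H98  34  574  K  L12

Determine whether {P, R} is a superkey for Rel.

Yes

All 12 rows have distinct {P, R} values, so {P, R} → (all attributes) holds and {P, R} is a superkey.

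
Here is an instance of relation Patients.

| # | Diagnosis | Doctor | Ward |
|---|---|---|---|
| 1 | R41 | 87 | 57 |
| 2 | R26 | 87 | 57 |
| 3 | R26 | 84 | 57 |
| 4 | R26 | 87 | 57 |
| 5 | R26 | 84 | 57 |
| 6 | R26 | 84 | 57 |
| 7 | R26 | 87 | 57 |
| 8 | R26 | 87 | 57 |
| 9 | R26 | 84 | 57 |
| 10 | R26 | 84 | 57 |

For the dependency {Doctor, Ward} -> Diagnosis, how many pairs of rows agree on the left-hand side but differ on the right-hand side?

(Doctor=87, Ward=57): violating pairs (1,2), (1,4), (1,7), (1,8) — 4 pairs.
(Doctor=84, Ward=57): all 5 rows agree on Diagnosis — 0 pairs.

4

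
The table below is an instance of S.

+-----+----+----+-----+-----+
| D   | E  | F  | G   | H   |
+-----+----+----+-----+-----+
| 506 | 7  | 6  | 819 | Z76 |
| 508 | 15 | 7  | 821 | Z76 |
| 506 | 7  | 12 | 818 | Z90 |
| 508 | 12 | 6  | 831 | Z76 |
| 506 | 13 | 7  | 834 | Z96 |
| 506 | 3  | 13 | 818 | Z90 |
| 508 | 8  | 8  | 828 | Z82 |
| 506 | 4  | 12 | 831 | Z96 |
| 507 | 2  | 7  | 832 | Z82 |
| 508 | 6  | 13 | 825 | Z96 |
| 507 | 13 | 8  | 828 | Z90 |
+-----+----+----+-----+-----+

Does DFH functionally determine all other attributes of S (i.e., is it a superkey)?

All 11 rows have distinct DFH values, so DFH → (all attributes) holds and DFH is a superkey.

Yes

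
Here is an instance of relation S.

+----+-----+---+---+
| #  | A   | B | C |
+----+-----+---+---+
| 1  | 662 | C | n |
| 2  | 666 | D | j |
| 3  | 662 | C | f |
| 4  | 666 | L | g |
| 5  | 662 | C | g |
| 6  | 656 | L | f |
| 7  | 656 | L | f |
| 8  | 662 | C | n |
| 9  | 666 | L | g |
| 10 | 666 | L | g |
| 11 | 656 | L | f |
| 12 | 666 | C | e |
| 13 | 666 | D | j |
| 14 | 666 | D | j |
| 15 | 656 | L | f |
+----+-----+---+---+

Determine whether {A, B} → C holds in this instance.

No

(A=662, B=C): rows 1, 3, 5, 8 → C takes values {n, f, g} — violation
(A=666, B=D): rows 2, 13, 14 → C = j, j, j ✓
(A=666, B=L): rows 4, 9, 10 → C = g, g, g ✓
(A=656, B=L): rows 6, 7, 11, 15 → C = f, f, f, f ✓
(A=666, B=C): row 12 → C = e ✓
Two rows agree on {A, B} but differ on C, so {A, B} → C does not hold.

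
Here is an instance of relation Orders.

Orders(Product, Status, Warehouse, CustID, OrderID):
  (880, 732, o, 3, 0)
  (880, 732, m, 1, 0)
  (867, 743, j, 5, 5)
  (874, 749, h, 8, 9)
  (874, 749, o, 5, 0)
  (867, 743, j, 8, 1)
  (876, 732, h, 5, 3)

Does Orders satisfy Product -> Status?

Yes

Product=880: 2 rows → Status = 732, 732 ✓
Product=867: 2 rows → Status = 743, 743 ✓
Product=874: 2 rows → Status = 749, 749 ✓
Product=876: 1 row → Status = 732 ✓
Every Product value is associated with a single Status value, so Product -> Status holds.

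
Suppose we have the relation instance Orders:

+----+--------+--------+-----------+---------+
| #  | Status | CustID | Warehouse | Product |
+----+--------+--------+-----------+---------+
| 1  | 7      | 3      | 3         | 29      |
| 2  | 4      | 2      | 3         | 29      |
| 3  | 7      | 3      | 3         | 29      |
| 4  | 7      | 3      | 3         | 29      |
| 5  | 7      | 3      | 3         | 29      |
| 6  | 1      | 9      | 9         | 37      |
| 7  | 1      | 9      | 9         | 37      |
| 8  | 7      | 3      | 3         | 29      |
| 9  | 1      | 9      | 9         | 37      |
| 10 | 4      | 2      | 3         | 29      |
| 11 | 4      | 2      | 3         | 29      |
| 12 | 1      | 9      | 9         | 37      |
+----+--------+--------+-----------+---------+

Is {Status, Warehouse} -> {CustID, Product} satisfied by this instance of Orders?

Yes

(Status=7, Warehouse=3): rows 1, 3, 4, 5, 8 → {CustID,Product} = (3, 29), (3, 29), (3, 29), (3, 29), (3, 29) ✓
(Status=4, Warehouse=3): rows 2, 10, 11 → {CustID,Product} = (2, 29), (2, 29), (2, 29) ✓
(Status=1, Warehouse=9): rows 6, 7, 9, 12 → {CustID,Product} = (9, 37), (9, 37), (9, 37), (9, 37) ✓
Every {Status, Warehouse} value is associated with a single {CustID, Product} value, so {Status, Warehouse} -> {CustID, Product} holds.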